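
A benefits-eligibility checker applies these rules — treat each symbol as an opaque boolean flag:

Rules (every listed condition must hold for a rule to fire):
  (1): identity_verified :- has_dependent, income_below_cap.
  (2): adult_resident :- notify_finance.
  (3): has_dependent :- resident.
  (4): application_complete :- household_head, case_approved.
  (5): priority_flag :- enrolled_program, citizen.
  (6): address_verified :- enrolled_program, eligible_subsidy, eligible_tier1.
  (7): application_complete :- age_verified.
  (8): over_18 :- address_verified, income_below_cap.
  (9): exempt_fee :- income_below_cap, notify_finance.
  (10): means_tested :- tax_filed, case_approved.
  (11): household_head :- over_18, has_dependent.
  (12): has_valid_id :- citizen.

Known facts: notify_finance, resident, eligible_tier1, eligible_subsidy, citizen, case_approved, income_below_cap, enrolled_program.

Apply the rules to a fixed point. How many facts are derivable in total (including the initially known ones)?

Round 1: (2) [adult_resident :- notify_finance.]; (3) [has_dependent :- resident.]; (5) [priority_flag :- enrolled_program, citizen.]; (6) [address_verified :- enrolled_program, eligible_subsidy, eligible_tier1.]; (9) [exempt_fee :- income_below_cap, notify_finance.]; (12) [has_valid_id :- citizen.]. Adds adult_resident, has_dependent, priority_flag, address_verified, exempt_fee, has_valid_id.
Round 2: (1) [identity_verified :- has_dependent, income_below_cap.]; (8) [over_18 :- address_verified, income_below_cap.]. Adds identity_verified, over_18.
Round 3: (11) [household_head :- over_18, has_dependent.]. Adds household_head.
Round 4: (4) [application_complete :- household_head, case_approved.]. Adds application_complete.
Closure: {address_verified, adult_resident, application_complete, case_approved, citizen, eligible_subsidy, eligible_tier1, enrolled_program, exempt_fee, has_dependent, has_valid_id, household_head, identity_verified, income_below_cap, notify_finance, over_18, priority_flag, resident} — 18 facts.

18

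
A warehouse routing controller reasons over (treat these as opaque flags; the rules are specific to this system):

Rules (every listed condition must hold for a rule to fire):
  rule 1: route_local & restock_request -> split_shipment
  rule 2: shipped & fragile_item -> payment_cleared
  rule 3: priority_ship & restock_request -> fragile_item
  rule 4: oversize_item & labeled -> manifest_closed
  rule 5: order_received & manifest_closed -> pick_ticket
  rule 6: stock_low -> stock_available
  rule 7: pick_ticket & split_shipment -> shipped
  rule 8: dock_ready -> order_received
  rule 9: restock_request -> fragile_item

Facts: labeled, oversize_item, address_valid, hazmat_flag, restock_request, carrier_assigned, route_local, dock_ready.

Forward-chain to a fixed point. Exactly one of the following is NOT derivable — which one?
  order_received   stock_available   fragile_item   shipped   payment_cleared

stock_available

[1] rule 1 [route_local & restock_request -> split_shipment]; rule 4 [oversize_item & labeled -> manifest_closed]; rule 8 [dock_ready -> order_received]; rule 9 [restock_request -> fragile_item]. ⇒ new: split_shipment, manifest_closed, order_received, fragile_item.
[2] rule 5 [order_received & manifest_closed -> pick_ticket]. ⇒ new: pick_ticket.
[3] rule 7 [pick_ticket & split_shipment -> shipped]. ⇒ new: shipped.
[4] rule 2 [shipped & fragile_item -> payment_cleared]. ⇒ new: payment_cleared.
Derived: shipped (round 3), fragile_item (round 1), order_received (round 1), payment_cleared (round 4). stock_available never appears in any round.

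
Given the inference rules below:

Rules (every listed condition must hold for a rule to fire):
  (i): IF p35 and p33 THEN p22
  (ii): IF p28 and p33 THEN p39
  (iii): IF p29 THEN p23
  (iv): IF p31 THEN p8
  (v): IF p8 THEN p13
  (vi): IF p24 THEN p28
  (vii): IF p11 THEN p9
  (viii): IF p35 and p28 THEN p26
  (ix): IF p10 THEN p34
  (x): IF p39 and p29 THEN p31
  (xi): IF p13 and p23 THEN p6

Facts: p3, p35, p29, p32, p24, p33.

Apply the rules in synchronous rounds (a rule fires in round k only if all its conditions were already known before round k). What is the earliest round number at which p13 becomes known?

5

Round 1: (i) [IF p35 and p33 THEN p22]; (iii) [IF p29 THEN p23]; (vi) [IF p24 THEN p28]. Adds p22, p23, p28.
Round 2: (ii) [IF p28 and p33 THEN p39]; (viii) [IF p35 and p28 THEN p26]. Adds p39, p26.
Round 3: (x) [IF p39 and p29 THEN p31]. Adds p31.
Round 4: (iv) [IF p31 THEN p8]. Adds p8.
Round 5: (v) [IF p8 THEN p13]. Adds p13.
p13 first appears in round 5.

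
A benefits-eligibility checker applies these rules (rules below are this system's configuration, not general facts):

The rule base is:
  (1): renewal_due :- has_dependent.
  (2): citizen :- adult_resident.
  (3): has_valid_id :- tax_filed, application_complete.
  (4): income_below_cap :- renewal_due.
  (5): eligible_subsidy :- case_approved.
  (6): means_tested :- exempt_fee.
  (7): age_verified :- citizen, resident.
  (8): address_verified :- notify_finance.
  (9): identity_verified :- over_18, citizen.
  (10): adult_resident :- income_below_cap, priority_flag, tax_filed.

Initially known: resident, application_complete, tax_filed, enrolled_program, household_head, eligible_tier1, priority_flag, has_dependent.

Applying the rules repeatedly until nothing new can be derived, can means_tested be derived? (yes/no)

no

Round 1: (1) [renewal_due :- has_dependent.]; (3) [has_valid_id :- tax_filed, application_complete.]. Adds renewal_due, has_valid_id.
Round 2: (4) [income_below_cap :- renewal_due.]. Adds income_below_cap.
Round 3: (10) [adult_resident :- income_below_cap, priority_flag, tax_filed.]. Adds adult_resident.
Round 4: (2) [citizen :- adult_resident.]. Adds citizen.
Round 5: (7) [age_verified :- citizen, resident.]. Adds age_verified.
Fixed point reached. means_tested is concluded only by (6); (6) needs exempt_fee (never derived).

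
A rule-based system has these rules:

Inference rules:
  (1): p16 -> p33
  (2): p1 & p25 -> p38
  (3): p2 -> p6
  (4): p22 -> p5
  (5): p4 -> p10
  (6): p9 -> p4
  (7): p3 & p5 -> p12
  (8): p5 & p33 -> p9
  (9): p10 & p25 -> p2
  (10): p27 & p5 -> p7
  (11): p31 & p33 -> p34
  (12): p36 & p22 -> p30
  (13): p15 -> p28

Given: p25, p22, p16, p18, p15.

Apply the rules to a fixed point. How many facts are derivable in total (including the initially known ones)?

13

[1] (1) [p16 -> p33]; (4) [p22 -> p5]; (13) [p15 -> p28]. ⇒ new: p33, p5, p28.
[2] (8) [p5 & p33 -> p9]. ⇒ new: p9.
[3] (6) [p9 -> p4]. ⇒ new: p4.
[4] (5) [p4 -> p10]. ⇒ new: p10.
[5] (9) [p10 & p25 -> p2]. ⇒ new: p2.
[6] (3) [p2 -> p6]. ⇒ new: p6.
Closure: {p10, p15, p16, p18, p2, p22, p25, p28, p33, p4, p5, p6, p9} — 13 facts.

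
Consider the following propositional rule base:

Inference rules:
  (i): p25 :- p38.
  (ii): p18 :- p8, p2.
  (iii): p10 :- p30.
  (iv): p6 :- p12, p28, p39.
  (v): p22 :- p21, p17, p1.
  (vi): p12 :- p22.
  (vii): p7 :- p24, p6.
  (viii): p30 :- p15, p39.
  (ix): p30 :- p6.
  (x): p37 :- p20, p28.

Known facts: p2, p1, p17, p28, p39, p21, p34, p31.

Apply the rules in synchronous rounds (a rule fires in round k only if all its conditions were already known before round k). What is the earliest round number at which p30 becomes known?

[1] (v) [p22 :- p21, p17, p1.]. ⇒ new: p22.
[2] (vi) [p12 :- p22.]. ⇒ new: p12.
[3] (iv) [p6 :- p12, p28, p39.]. ⇒ new: p6.
[4] (ix) [p30 :- p6.]. ⇒ new: p30.
p30 first appears in round 4.

4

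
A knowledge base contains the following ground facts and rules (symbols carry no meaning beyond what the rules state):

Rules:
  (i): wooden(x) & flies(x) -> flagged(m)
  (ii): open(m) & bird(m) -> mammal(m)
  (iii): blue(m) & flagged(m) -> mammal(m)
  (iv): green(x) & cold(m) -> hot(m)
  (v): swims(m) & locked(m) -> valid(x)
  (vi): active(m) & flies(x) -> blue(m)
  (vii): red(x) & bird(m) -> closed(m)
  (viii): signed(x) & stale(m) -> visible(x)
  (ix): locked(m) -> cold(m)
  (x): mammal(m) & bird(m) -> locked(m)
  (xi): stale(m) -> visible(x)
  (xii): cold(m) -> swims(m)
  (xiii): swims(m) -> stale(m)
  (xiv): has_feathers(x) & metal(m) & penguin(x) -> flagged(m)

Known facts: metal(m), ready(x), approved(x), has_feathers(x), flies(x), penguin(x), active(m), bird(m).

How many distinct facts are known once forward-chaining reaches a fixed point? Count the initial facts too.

17

[1] (vi) [active(m) & flies(x) -> blue(m)]; (xiv) [has_feathers(x) & metal(m) & penguin(x) -> flagged(m)]. ⇒ new: blue(m), flagged(m).
[2] (iii) [blue(m) & flagged(m) -> mammal(m)]. ⇒ new: mammal(m).
[3] (x) [mammal(m) & bird(m) -> locked(m)]. ⇒ new: locked(m).
[4] (ix) [locked(m) -> cold(m)]. ⇒ new: cold(m).
[5] (xii) [cold(m) -> swims(m)]. ⇒ new: swims(m).
[6] (v) [swims(m) & locked(m) -> valid(x)]; (xiii) [swims(m) -> stale(m)]. ⇒ new: valid(x), stale(m).
[7] (xi) [stale(m) -> visible(x)]. ⇒ new: visible(x).
Closure: {active(m), approved(x), bird(m), blue(m), cold(m), flagged(m), flies(x), has_feathers(x), locked(m), mammal(m), metal(m), penguin(x), ready(x), stale(m), swims(m), valid(x), visible(x)} — 17 facts.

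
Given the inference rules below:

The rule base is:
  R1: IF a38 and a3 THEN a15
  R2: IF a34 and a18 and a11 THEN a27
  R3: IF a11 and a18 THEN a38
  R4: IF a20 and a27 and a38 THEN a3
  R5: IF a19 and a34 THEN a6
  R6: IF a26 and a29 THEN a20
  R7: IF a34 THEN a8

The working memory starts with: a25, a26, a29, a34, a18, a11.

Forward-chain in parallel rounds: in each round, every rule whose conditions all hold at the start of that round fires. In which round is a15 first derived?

[1] R2 [IF a34 and a18 and a11 THEN a27]; R3 [IF a11 and a18 THEN a38]; R6 [IF a26 and a29 THEN a20]; R7 [IF a34 THEN a8]. ⇒ new: a27, a38, a20, a8.
[2] R4 [IF a20 and a27 and a38 THEN a3]. ⇒ new: a3.
[3] R1 [IF a38 and a3 THEN a15]. ⇒ new: a15.
a15 first appears in round 3.

3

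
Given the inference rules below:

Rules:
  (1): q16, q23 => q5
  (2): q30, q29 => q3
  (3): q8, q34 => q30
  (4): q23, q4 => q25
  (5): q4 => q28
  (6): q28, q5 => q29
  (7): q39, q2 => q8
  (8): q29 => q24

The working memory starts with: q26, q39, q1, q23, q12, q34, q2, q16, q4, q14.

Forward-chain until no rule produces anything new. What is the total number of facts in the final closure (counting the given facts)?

Round 1: (1) [q16, q23 => q5]; (4) [q23, q4 => q25]; (5) [q4 => q28]; (7) [q39, q2 => q8]. New: q5, q25, q28, q8.
Round 2: (3) [q8, q34 => q30]; (6) [q28, q5 => q29]. New: q30, q29.
Round 3: (2) [q30, q29 => q3]; (8) [q29 => q24]. New: q3, q24.
Closure: {q1, q12, q14, q16, q2, q23, q24, q25, q26, q28, q29, q3, q30, q34, q39, q4, q5, q8} — 18 facts.

18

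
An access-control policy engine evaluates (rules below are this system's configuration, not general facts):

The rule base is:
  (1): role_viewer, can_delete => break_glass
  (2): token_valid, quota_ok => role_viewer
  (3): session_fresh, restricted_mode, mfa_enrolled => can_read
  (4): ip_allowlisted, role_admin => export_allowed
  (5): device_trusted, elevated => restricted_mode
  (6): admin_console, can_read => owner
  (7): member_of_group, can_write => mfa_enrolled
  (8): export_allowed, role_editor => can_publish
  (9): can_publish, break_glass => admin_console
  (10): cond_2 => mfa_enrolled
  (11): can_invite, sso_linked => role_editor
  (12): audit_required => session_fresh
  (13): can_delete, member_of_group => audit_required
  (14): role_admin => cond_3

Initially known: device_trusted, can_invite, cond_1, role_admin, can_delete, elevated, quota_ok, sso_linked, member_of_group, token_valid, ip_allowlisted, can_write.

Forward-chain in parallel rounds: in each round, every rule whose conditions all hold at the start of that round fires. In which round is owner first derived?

4

Round 1: (2) [token_valid, quota_ok => role_viewer]; (4) [ip_allowlisted, role_admin => export_allowed]; (5) [device_trusted, elevated => restricted_mode]; (7) [member_of_group, can_write => mfa_enrolled]; (11) [can_invite, sso_linked => role_editor]; (13) [can_delete, member_of_group => audit_required]; (14) [role_admin => cond_3]. Adds role_viewer, export_allowed, restricted_mode, mfa_enrolled, role_editor, audit_required, cond_3.
Round 2: (1) [role_viewer, can_delete => break_glass]; (8) [export_allowed, role_editor => can_publish]; (12) [audit_required => session_fresh]. Adds break_glass, can_publish, session_fresh.
Round 3: (3) [session_fresh, restricted_mode, mfa_enrolled => can_read]; (9) [can_publish, break_glass => admin_console]. Adds can_read, admin_console.
Round 4: (6) [admin_console, can_read => owner]. Adds owner.
owner first appears in round 4.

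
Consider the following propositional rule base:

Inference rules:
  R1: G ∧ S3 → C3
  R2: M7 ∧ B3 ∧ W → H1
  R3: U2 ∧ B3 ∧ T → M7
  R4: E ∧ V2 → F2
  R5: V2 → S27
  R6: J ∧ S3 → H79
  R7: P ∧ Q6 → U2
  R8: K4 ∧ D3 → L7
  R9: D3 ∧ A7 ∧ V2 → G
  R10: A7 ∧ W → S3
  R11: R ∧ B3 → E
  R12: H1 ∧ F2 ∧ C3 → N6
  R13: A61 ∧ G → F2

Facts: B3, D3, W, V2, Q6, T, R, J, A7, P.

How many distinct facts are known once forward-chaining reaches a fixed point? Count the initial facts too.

21

Round 1: R5 [V2 → S27]; R7 [P ∧ Q6 → U2]; R9 [D3 ∧ A7 ∧ V2 → G]; R10 [A7 ∧ W → S3]; R11 [R ∧ B3 → E]. Adds S27, U2, G, S3, E.
Round 2: R1 [G ∧ S3 → C3]; R3 [U2 ∧ B3 ∧ T → M7]; R4 [E ∧ V2 → F2]; R6 [J ∧ S3 → H79]. Adds C3, M7, F2, H79.
Round 3: R2 [M7 ∧ B3 ∧ W → H1]. Adds H1.
Round 4: R12 [H1 ∧ F2 ∧ C3 → N6]. Adds N6.
Closure: {A7, B3, C3, D3, E, F2, G, H1, H79, J, M7, N6, P, Q6, R, S27, S3, T, U2, V2, W} — 21 facts.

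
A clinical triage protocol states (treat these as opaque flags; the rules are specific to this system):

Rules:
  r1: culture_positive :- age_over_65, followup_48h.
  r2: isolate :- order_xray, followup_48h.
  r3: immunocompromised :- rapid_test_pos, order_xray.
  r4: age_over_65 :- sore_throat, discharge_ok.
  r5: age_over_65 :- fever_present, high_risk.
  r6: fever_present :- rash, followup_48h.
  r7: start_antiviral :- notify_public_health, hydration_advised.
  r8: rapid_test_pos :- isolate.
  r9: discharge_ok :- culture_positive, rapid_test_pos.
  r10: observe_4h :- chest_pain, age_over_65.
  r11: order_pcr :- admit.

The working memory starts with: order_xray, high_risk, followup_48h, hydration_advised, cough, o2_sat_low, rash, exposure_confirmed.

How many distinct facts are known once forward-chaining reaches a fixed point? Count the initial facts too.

15

Round 1 — r2, r6, derive isolate, fever_present.
Round 2 — r5, r8, derive age_over_65, rapid_test_pos.
Round 3 — r1, r3, derive culture_positive, immunocompromised.
Round 4 — r9, derive discharge_ok.
Closure: {age_over_65, cough, culture_positive, discharge_ok, exposure_confirmed, fever_present, followup_48h, high_risk, hydration_advised, immunocompromised, isolate, o2_sat_low, order_xray, rapid_test_pos, rash} — 15 facts.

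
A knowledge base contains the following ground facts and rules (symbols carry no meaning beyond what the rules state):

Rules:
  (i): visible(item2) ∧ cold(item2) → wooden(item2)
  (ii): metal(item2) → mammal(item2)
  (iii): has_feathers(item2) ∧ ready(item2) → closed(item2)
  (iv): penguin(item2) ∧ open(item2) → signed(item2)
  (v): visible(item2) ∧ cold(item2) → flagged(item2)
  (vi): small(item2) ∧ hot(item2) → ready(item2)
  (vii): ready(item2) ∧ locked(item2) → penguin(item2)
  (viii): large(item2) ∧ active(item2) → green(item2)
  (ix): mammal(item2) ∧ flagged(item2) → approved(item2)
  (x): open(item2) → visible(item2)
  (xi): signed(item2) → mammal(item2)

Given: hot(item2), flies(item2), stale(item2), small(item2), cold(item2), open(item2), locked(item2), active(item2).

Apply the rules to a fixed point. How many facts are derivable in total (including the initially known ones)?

16

Round 1: (vi) [small(item2) ∧ hot(item2) → ready(item2)]; (x) [open(item2) → visible(item2)]. Adds ready(item2), visible(item2).
Round 2: (i) [visible(item2) ∧ cold(item2) → wooden(item2)]; (v) [visible(item2) ∧ cold(item2) → flagged(item2)]; (vii) [ready(item2) ∧ locked(item2) → penguin(item2)]. Adds wooden(item2), flagged(item2), penguin(item2).
Round 3: (iv) [penguin(item2) ∧ open(item2) → signed(item2)]. Adds signed(item2).
Round 4: (xi) [signed(item2) → mammal(item2)]. Adds mammal(item2).
Round 5: (ix) [mammal(item2) ∧ flagged(item2) → approved(item2)]. Adds approved(item2).
Closure: {active(item2), approved(item2), cold(item2), flagged(item2), flies(item2), hot(item2), locked(item2), mammal(item2), open(item2), penguin(item2), ready(item2), signed(item2), small(item2), stale(item2), visible(item2), wooden(item2)} — 16 facts.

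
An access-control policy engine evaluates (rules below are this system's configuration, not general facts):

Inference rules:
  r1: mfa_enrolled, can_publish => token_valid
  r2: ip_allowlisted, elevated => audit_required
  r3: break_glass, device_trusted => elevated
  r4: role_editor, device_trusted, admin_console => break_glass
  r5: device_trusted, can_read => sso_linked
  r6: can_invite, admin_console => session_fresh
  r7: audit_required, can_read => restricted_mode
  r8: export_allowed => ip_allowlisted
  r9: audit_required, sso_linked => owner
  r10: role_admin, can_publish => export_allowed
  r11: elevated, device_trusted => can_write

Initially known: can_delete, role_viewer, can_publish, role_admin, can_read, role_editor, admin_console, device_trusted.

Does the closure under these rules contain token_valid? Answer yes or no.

no

Round 1 fires r4, r5, r10, giving break_glass, sso_linked, export_allowed.
Round 2 fires r3, r8, giving elevated, ip_allowlisted.
Round 3 fires r2, r11, giving audit_required, can_write.
Round 4 fires r7, r9, giving restricted_mode, owner.
Fixed point reached. token_valid is concluded only by r1; r1 needs mfa_enrolled (never derived).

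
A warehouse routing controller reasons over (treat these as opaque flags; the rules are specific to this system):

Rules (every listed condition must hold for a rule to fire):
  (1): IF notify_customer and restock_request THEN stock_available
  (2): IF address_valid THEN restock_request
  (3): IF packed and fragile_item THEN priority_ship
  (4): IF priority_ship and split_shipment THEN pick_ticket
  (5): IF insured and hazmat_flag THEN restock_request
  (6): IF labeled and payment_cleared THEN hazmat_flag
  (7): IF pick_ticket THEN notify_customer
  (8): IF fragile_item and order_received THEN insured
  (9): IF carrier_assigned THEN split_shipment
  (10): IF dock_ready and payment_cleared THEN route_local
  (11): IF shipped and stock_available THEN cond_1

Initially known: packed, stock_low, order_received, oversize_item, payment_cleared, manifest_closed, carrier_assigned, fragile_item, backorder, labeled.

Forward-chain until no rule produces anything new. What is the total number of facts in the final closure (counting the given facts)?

[1] (3) [IF packed and fragile_item THEN priority_ship]; (6) [IF labeled and payment_cleared THEN hazmat_flag]; (8) [IF fragile_item and order_received THEN insured]; (9) [IF carrier_assigned THEN split_shipment]. ⇒ new: priority_ship, hazmat_flag, insured, split_shipment.
[2] (4) [IF priority_ship and split_shipment THEN pick_ticket]; (5) [IF insured and hazmat_flag THEN restock_request]. ⇒ new: pick_ticket, restock_request.
[3] (7) [IF pick_ticket THEN notify_customer]. ⇒ new: notify_customer.
[4] (1) [IF notify_customer and restock_request THEN stock_available]. ⇒ new: stock_available.
Closure: {backorder, carrier_assigned, fragile_item, hazmat_flag, insured, labeled, manifest_closed, notify_customer, order_received, oversize_item, packed, payment_cleared, pick_ticket, priority_ship, restock_request, split_shipment, stock_available, stock_low} — 18 facts.

18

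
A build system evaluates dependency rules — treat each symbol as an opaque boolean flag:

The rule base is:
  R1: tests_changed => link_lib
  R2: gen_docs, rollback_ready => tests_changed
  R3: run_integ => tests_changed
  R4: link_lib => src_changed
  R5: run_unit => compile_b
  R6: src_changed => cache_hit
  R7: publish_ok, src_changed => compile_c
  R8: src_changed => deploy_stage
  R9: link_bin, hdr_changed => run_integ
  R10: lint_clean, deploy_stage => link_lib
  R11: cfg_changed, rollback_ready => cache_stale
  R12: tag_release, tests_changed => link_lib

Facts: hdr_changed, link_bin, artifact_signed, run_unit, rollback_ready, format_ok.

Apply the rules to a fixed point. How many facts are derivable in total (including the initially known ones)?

13

[1] R5 [run_unit => compile_b]; R9 [link_bin, hdr_changed => run_integ]. ⇒ new: compile_b, run_integ.
[2] R3 [run_integ => tests_changed]. ⇒ new: tests_changed.
[3] R1 [tests_changed => link_lib]. ⇒ new: link_lib.
[4] R4 [link_lib => src_changed]. ⇒ new: src_changed.
[5] R6 [src_changed => cache_hit]; R8 [src_changed => deploy_stage]. ⇒ new: cache_hit, deploy_stage.
Closure: {artifact_signed, cache_hit, compile_b, deploy_stage, format_ok, hdr_changed, link_bin, link_lib, rollback_ready, run_integ, run_unit, src_changed, tests_changed} — 13 facts.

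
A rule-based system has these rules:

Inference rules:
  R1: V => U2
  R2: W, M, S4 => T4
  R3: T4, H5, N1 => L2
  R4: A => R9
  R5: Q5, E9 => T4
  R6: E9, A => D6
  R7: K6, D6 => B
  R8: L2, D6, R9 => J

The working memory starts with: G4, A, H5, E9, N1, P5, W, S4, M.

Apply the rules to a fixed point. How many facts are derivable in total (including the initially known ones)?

Round 1 fires R2, R4, R6, giving T4, R9, D6.
Round 2 fires R3, giving L2.
Round 3 fires R8, giving J.
Closure: {A, D6, E9, G4, H5, J, L2, M, N1, P5, R9, S4, T4, W} — 14 facts.

14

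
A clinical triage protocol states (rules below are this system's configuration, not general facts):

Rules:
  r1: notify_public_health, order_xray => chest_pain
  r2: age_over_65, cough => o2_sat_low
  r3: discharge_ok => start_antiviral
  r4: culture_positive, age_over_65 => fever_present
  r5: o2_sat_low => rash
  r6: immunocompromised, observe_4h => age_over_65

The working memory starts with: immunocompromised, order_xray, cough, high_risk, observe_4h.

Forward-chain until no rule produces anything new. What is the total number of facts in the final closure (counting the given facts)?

[1] r6 [immunocompromised, observe_4h => age_over_65]. ⇒ new: age_over_65.
[2] r2 [age_over_65, cough => o2_sat_low]. ⇒ new: o2_sat_low.
[3] r5 [o2_sat_low => rash]. ⇒ new: rash.
Closure: {age_over_65, cough, high_risk, immunocompromised, o2_sat_low, observe_4h, order_xray, rash} — 8 facts.

8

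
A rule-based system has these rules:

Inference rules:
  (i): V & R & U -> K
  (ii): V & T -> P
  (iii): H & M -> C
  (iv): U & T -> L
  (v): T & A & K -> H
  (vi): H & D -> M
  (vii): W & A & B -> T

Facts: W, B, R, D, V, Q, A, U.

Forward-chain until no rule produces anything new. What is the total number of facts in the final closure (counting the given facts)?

[1] (i) [V & R & U -> K]; (vii) [W & A & B -> T]. ⇒ new: K, T.
[2] (ii) [V & T -> P]; (iv) [U & T -> L]; (v) [T & A & K -> H]. ⇒ new: P, L, H.
[3] (vi) [H & D -> M]. ⇒ new: M.
[4] (iii) [H & M -> C]. ⇒ new: C.
Closure: {A, B, C, D, H, K, L, M, P, Q, R, T, U, V, W} — 15 facts.

15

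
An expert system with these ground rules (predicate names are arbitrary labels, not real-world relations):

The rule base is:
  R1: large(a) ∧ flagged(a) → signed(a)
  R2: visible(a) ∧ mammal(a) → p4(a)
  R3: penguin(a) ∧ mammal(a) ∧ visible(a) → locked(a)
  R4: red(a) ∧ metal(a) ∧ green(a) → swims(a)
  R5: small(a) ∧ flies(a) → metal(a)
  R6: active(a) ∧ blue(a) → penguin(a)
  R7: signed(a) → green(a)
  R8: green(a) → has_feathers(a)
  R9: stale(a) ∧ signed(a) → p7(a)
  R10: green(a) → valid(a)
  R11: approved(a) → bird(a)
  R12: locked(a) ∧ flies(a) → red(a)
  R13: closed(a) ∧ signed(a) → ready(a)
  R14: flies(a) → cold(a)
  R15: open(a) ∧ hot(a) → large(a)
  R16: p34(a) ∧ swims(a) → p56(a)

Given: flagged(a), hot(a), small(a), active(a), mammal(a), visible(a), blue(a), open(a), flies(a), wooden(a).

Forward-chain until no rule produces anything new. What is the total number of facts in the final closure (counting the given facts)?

[1] R2 [visible(a) ∧ mammal(a) → p4(a)]; R5 [small(a) ∧ flies(a) → metal(a)]; R6 [active(a) ∧ blue(a) → penguin(a)]; R14 [flies(a) → cold(a)]; R15 [open(a) ∧ hot(a) → large(a)]. ⇒ new: p4(a), metal(a), penguin(a), cold(a), large(a).
[2] R1 [large(a) ∧ flagged(a) → signed(a)]; R3 [penguin(a) ∧ mammal(a) ∧ visible(a) → locked(a)]. ⇒ new: signed(a), locked(a).
[3] R7 [signed(a) → green(a)]; R12 [locked(a) ∧ flies(a) → red(a)]. ⇒ new: green(a), red(a).
[4] R4 [red(a) ∧ metal(a) ∧ green(a) → swims(a)]; R8 [green(a) → has_feathers(a)]; R10 [green(a) → valid(a)]. ⇒ new: swims(a), has_feathers(a), valid(a).
Closure: {active(a), blue(a), cold(a), flagged(a), flies(a), green(a), has_feathers(a), hot(a), large(a), locked(a), mammal(a), metal(a), open(a), p4(a), penguin(a), red(a), signed(a), small(a), swims(a), valid(a), visible(a), wooden(a)} — 22 facts.

22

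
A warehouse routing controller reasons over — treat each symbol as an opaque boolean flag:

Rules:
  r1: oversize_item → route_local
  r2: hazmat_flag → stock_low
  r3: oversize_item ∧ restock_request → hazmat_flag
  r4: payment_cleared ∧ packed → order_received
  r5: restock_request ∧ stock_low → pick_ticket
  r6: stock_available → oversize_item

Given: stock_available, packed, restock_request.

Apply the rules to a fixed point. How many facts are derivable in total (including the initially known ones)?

8

Round 1 fires r6, giving oversize_item.
Round 2 fires r1, r3, giving route_local, hazmat_flag.
Round 3 fires r2, giving stock_low.
Round 4 fires r5, giving pick_ticket.
Closure: {hazmat_flag, oversize_item, packed, pick_ticket, restock_request, route_local, stock_available, stock_low} — 8 facts.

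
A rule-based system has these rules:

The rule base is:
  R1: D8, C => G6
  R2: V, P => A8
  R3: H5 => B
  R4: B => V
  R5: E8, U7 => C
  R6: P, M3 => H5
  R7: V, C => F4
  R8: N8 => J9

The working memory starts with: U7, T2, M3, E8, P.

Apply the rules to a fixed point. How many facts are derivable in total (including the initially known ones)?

Round 1 — R5, R6, derive C, H5.
Round 2 — R3, derive B.
Round 3 — R4, derive V.
Round 4 — R2, R7, derive A8, F4.
Closure: {A8, B, C, E8, F4, H5, M3, P, T2, U7, V} — 11 facts.

11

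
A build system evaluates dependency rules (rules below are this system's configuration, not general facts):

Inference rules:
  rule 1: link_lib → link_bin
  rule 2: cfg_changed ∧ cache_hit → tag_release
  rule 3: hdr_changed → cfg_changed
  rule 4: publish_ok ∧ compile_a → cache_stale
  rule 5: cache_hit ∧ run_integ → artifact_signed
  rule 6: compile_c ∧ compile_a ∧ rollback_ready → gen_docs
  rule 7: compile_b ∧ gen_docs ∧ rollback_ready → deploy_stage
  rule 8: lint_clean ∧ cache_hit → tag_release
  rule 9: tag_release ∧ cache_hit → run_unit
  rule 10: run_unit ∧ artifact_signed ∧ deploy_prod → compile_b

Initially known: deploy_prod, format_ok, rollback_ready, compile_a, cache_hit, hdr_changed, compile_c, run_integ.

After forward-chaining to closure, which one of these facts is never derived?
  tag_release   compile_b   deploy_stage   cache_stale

Round 1: rule 3 [hdr_changed → cfg_changed]; rule 5 [cache_hit ∧ run_integ → artifact_signed]; rule 6 [compile_c ∧ compile_a ∧ rollback_ready → gen_docs]. New: cfg_changed, artifact_signed, gen_docs.
Round 2: rule 2 [cfg_changed ∧ cache_hit → tag_release]. New: tag_release.
Round 3: rule 9 [tag_release ∧ cache_hit → run_unit]. New: run_unit.
Round 4: rule 10 [run_unit ∧ artifact_signed ∧ deploy_prod → compile_b]. New: compile_b.
Round 5: rule 7 [compile_b ∧ gen_docs ∧ rollback_ready → deploy_stage]. New: deploy_stage.
Derived: compile_b (round 4), deploy_stage (round 5), tag_release (round 2). cache_stale never appears in any round.

cache_stale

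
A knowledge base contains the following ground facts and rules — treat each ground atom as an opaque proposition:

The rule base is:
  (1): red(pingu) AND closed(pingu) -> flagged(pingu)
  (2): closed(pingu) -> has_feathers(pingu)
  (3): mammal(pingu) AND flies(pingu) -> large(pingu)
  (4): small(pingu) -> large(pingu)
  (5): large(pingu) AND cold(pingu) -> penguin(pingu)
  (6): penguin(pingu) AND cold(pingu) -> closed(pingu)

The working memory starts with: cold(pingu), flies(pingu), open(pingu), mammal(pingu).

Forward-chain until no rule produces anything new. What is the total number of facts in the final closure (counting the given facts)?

8

[1] (3) [mammal(pingu) AND flies(pingu) -> large(pingu)]. ⇒ new: large(pingu).
[2] (5) [large(pingu) AND cold(pingu) -> penguin(pingu)]. ⇒ new: penguin(pingu).
[3] (6) [penguin(pingu) AND cold(pingu) -> closed(pingu)]. ⇒ new: closed(pingu).
[4] (2) [closed(pingu) -> has_feathers(pingu)]. ⇒ new: has_feathers(pingu).
Closure: {closed(pingu), cold(pingu), flies(pingu), has_feathers(pingu), large(pingu), mammal(pingu), open(pingu), penguin(pingu)} — 8 facts.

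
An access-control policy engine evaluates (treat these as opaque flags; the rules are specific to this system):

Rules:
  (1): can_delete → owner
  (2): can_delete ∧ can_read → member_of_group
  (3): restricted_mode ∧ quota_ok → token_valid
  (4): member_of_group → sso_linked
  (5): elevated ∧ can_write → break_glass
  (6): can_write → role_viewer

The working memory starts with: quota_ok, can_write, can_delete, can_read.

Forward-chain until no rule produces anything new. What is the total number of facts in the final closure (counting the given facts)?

Round 1: (1) [can_delete → owner]; (2) [can_delete ∧ can_read → member_of_group]; (6) [can_write → role_viewer]. Adds owner, member_of_group, role_viewer.
Round 2: (4) [member_of_group → sso_linked]. Adds sso_linked.
Closure: {can_delete, can_read, can_write, member_of_group, owner, quota_ok, role_viewer, sso_linked} — 8 facts.

8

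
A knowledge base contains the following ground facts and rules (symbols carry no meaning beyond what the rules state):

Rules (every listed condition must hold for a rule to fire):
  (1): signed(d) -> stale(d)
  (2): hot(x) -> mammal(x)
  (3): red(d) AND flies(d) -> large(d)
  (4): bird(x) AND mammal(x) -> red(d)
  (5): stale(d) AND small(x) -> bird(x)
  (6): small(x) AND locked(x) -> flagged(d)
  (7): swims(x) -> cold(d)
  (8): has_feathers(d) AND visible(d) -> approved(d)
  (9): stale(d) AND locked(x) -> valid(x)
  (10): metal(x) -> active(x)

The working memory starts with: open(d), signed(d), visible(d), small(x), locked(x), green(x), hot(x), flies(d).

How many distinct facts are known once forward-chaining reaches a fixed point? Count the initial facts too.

Round 1 — (1), (2), (6), derive stale(d), mammal(x), flagged(d).
Round 2 — (5), (9), derive bird(x), valid(x).
Round 3 — (4), derive red(d).
Round 4 — (3), derive large(d).
Closure: {bird(x), flagged(d), flies(d), green(x), hot(x), large(d), locked(x), mammal(x), open(d), red(d), signed(d), small(x), stale(d), valid(x), visible(d)} — 15 facts.

15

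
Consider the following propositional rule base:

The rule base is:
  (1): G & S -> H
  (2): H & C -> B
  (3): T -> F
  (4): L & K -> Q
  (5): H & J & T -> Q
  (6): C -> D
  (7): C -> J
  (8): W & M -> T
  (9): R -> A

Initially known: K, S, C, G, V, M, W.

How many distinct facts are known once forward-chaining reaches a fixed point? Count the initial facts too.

14

[1] (1) [G & S -> H]; (6) [C -> D]; (7) [C -> J]; (8) [W & M -> T]. ⇒ new: H, D, J, T.
[2] (2) [H & C -> B]; (3) [T -> F]; (5) [H & J & T -> Q]. ⇒ new: B, F, Q.
Closure: {B, C, D, F, G, H, J, K, M, Q, S, T, V, W} — 14 facts.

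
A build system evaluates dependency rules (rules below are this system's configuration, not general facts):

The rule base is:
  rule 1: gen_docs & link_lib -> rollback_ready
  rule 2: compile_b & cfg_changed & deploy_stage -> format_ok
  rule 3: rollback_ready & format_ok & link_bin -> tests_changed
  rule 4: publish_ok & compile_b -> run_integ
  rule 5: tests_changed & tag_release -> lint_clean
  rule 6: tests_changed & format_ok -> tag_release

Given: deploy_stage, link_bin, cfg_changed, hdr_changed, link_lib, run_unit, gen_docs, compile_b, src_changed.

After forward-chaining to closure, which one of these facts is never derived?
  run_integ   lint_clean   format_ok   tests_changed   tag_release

run_integ

Round 1 fires rule 1, rule 2, giving rollback_ready, format_ok.
Round 2 fires rule 3, giving tests_changed.
Round 3 fires rule 6, giving tag_release.
Round 4 fires rule 5, giving lint_clean.
Derived: tests_changed (round 2), format_ok (round 1), lint_clean (round 4), tag_release (round 3). run_integ never appears in any round.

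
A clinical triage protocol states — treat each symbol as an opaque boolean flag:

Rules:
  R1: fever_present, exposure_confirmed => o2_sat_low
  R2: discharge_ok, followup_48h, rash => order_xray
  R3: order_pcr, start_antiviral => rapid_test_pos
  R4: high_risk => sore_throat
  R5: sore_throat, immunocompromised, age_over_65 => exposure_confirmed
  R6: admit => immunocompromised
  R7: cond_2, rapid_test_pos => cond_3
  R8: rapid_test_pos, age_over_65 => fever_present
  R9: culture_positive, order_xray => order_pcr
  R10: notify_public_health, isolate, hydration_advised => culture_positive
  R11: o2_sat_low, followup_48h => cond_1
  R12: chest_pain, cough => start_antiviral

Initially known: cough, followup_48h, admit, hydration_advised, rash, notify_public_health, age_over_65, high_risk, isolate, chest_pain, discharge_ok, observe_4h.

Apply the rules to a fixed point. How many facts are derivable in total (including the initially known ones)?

Round 1: R2 [discharge_ok, followup_48h, rash => order_xray]; R4 [high_risk => sore_throat]; R6 [admit => immunocompromised]; R10 [notify_public_health, isolate, hydration_advised => culture_positive]; R12 [chest_pain, cough => start_antiviral]. New: order_xray, sore_throat, immunocompromised, culture_positive, start_antiviral.
Round 2: R5 [sore_throat, immunocompromised, age_over_65 => exposure_confirmed]; R9 [culture_positive, order_xray => order_pcr]. New: exposure_confirmed, order_pcr.
Round 3: R3 [order_pcr, start_antiviral => rapid_test_pos]. New: rapid_test_pos.
Round 4: R8 [rapid_test_pos, age_over_65 => fever_present]. New: fever_present.
Round 5: R1 [fever_present, exposure_confirmed => o2_sat_low]. New: o2_sat_low.
Round 6: R11 [o2_sat_low, followup_48h => cond_1]. New: cond_1.
Closure: {admit, age_over_65, chest_pain, cond_1, cough, culture_positive, discharge_ok, exposure_confirmed, fever_present, followup_48h, high_risk, hydration_advised, immunocompromised, isolate, notify_public_health, o2_sat_low, observe_4h, order_pcr, order_xray, rapid_test_pos, rash, sore_throat, start_antiviral} — 23 facts.

23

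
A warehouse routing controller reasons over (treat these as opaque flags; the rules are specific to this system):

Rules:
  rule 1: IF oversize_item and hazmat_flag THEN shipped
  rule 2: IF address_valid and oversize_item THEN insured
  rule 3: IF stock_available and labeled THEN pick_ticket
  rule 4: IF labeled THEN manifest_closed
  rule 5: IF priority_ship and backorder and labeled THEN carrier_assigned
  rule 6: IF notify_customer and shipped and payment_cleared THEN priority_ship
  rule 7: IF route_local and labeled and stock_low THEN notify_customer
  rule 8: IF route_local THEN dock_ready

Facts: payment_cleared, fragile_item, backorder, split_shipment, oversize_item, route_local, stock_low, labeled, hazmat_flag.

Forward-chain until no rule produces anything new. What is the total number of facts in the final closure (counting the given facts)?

15

Round 1 — rule 1, rule 4, rule 7, rule 8, derive shipped, manifest_closed, notify_customer, dock_ready.
Round 2 — rule 6, derive priority_ship.
Round 3 — rule 5, derive carrier_assigned.
Closure: {backorder, carrier_assigned, dock_ready, fragile_item, hazmat_flag, labeled, manifest_closed, notify_customer, oversize_item, payment_cleared, priority_ship, route_local, shipped, split_shipment, stock_low} — 15 facts.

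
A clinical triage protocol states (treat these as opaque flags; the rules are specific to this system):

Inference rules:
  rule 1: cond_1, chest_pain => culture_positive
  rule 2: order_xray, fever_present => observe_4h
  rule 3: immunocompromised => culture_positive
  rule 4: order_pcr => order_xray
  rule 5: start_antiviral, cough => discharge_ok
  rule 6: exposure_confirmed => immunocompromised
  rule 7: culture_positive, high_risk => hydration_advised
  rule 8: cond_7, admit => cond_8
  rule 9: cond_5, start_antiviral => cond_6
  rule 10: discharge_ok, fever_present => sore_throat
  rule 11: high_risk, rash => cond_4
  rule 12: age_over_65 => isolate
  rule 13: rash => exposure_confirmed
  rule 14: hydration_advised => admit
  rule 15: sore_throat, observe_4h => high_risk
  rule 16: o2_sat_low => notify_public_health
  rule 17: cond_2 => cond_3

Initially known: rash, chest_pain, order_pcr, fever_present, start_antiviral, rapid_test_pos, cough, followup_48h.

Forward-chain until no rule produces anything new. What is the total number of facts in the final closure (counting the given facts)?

19

Round 1: rule 4 [order_pcr => order_xray]; rule 5 [start_antiviral, cough => discharge_ok]; rule 13 [rash => exposure_confirmed]. New: order_xray, discharge_ok, exposure_confirmed.
Round 2: rule 2 [order_xray, fever_present => observe_4h]; rule 6 [exposure_confirmed => immunocompromised]; rule 10 [discharge_ok, fever_present => sore_throat]. New: observe_4h, immunocompromised, sore_throat.
Round 3: rule 3 [immunocompromised => culture_positive]; rule 15 [sore_throat, observe_4h => high_risk]. New: culture_positive, high_risk.
Round 4: rule 7 [culture_positive, high_risk => hydration_advised]; rule 11 [high_risk, rash => cond_4]. New: hydration_advised, cond_4.
Round 5: rule 14 [hydration_advised => admit]. New: admit.
Closure: {admit, chest_pain, cond_4, cough, culture_positive, discharge_ok, exposure_confirmed, fever_present, followup_48h, high_risk, hydration_advised, immunocompromised, observe_4h, order_pcr, order_xray, rapid_test_pos, rash, sore_throat, start_antiviral} — 19 facts.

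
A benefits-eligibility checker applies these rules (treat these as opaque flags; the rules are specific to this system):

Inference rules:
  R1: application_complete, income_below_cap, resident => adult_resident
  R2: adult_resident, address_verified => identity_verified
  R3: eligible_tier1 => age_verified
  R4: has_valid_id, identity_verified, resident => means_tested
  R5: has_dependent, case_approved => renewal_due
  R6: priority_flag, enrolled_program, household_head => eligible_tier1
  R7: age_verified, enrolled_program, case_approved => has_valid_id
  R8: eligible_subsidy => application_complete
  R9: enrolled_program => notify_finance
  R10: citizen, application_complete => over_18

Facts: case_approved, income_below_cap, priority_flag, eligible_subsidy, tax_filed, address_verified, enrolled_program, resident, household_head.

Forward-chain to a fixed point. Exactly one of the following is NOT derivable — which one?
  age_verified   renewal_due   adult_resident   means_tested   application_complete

Round 1: R6 [priority_flag, enrolled_program, household_head => eligible_tier1]; R8 [eligible_subsidy => application_complete]; R9 [enrolled_program => notify_finance]. Adds eligible_tier1, application_complete, notify_finance.
Round 2: R1 [application_complete, income_below_cap, resident => adult_resident]; R3 [eligible_tier1 => age_verified]. Adds adult_resident, age_verified.
Round 3: R2 [adult_resident, address_verified => identity_verified]; R7 [age_verified, enrolled_program, case_approved => has_valid_id]. Adds identity_verified, has_valid_id.
Round 4: R4 [has_valid_id, identity_verified, resident => means_tested]. Adds means_tested.
Derived: adult_resident (round 2), application_complete (round 1), age_verified (round 2), means_tested (round 4). renewal_due never appears in any round.

renewal_due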